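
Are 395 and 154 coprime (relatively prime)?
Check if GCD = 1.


Euclidean algorithm:
395 = 2 * 154 + 87
154 = 1 * 87 + 67
87 = 1 * 67 + 20
67 = 3 * 20 + 7
20 = 2 * 7 + 6
7 = 1 * 6 + 1
6 = 6 * 1 + 0
GCD(395, 154) = 1

Yes, coprime (GCD = 1)


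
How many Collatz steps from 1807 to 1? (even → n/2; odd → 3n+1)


1807 → 5422 → 2711 → 8134 → 4067 → 12202 → 6101 → 18304 → 9152 → 4576 → 2288 → 1144 → 572 → 286 → 143 → 430 → 215 → 646 → 323 → 970 → 485 → 1456 → 728 → 364 → 182 → 91 → 274 → 137 → 412 → 206 → 103 → 310 → 155 → 466 → 233 → 700 → 350 → 175 → 526 → 263 → 790 → 395 → 1186 → 593 → 1780 → 890 → 445 → 1336 → 668 → 334 → 167 → 502 → 251 → 754 → 377 → 1132 → 566 → 283 → 850 → 425 → 1276 → 638 → 319 → 958 → 479 → 1438 → 719 → 2158 → 1079 → 3238 → 1619 → 4858 → 2429 → 7288 → 3644 → 1822 → 911 → 2734 → 1367 → 4102 → 2051 → 6154 → 3077 → 9232 → 4616 → 2308 → 1154 → 577 → 1732 → 866 → 433 → 1300 → 650 → 325 → 976 → 488 → 244 → 122 → 61 → 184 → 92 → 46 → 23 → 70 → 35 → 106 → 53 → 160 → 80 → 40 → 20 → 10 → 5 → 16 → 8 → 4 → 2 → 1
Total steps = 117

117 steps


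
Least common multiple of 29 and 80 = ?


GCD(29, 80) = 1
LCM = 29*80/1 = 2320/1 = 2320

LCM = 2320


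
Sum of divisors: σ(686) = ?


Divisors of 686: 1, 2, 7, 14, 49, 98, 343, 686
Sum = 1 + 2 + 7 + 14 + 49 + 98 + 343 + 686 = 1200

σ(686) = 1200


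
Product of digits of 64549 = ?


6 × 4 × 5 × 4 × 9 = 4320


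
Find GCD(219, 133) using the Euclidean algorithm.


219 = 1 * 133 + 86
133 = 1 * 86 + 47
86 = 1 * 47 + 39
47 = 1 * 39 + 8
39 = 4 * 8 + 7
8 = 1 * 7 + 1
7 = 7 * 1 + 0
GCD = 1


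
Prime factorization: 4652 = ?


4652 / 2 = 2326
2326 / 2 = 1163
1163 / 1163 = 1
4652 = 2^2 × 1163


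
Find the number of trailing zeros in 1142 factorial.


floor(1142/5) = 228
floor(1142/25) = 45
floor(1142/125) = 9
floor(1142/625) = 1
Total = 283

283 trailing zeros


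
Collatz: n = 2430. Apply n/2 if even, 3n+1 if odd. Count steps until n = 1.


2430 → 1215 → 3646 → 1823 → 5470 → 2735 → 8206 → 4103 → 12310 → 6155 → 18466 → 9233 → 27700 → 13850 → 6925 → 20776 → 10388 → 5194 → 2597 → 7792 → 3896 → 1948 → 974 → 487 → 1462 → 731 → 2194 → 1097 → 3292 → 1646 → 823 → 2470 → 1235 → 3706 → 1853 → 5560 → 2780 → 1390 → 695 → 2086 → 1043 → 3130 → 1565 → 4696 → 2348 → 1174 → 587 → 1762 → 881 → 2644 → 1322 → 661 → 1984 → 992 → 496 → 248 → 124 → 62 → 31 → 94 → 47 → 142 → 71 → 214 → 107 → 322 → 161 → 484 → 242 → 121 → 364 → 182 → 91 → 274 → 137 → 412 → 206 → 103 → 310 → 155 → 466 → 233 → 700 → 350 → 175 → 526 → 263 → 790 → 395 → 1186 → 593 → 1780 → 890 → 445 → 1336 → 668 → 334 → 167 → 502 → 251 → 754 → 377 → 1132 → 566 → 283 → 850 → 425 → 1276 → 638 → 319 → 958 → 479 → 1438 → 719 → 2158 → 1079 → 3238 → 1619 → 4858 → 2429 → 7288 → 3644 → 1822 → 911 → 2734 → 1367 → 4102 → 2051 → 6154 → 3077 → 9232 → 4616 → 2308 → 1154 → 577 → 1732 → 866 → 433 → 1300 → 650 → 325 → 976 → 488 → 244 → 122 → 61 → 184 → 92 → 46 → 23 → 70 → 35 → 106 → 53 → 160 → 80 → 40 → 20 → 10 → 5 → 16 → 8 → 4 → 2 → 1
Total steps = 164

164 steps


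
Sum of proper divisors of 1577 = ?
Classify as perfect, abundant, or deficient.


Proper divisors: 1, 19, 83
Sum = 1 + 19 + 83 = 103
103 < 1577 → deficient

s(1577) = 103 (deficient)


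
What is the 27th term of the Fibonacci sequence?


Sequence: 1, 1, 2, 3, 5, 8, 13, 21, 34, 55, 89, 144, 233, 377, 610, 987, 1597, 2584, 4181, 6765, 10946, 17711, 28657, 46368, 75025, 121393, 196418
F(27) = 196418


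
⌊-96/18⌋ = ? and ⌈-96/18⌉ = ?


-96/18 = -5.3333
floor = -6
ceil = -5

floor = -6, ceil = -5


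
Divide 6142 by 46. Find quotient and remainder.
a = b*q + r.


6142 = 46 * 133 + 24
Check: 6118 + 24 = 6142

q = 133, r = 24


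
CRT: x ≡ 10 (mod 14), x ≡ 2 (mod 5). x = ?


M = 14*5 = 70
M1 = M/14 = 5, M2 = M/5 = 14
M1^(-1) mod 14 = 3, M2^(-1) mod 5 = 4
x = 10*5*3 + 2*14*4 = 262
262 mod 70 = 52
Check: 52 mod 14 = 10 ✓, 52 mod 5 = 2 ✓

x ≡ 52 (mod 70)


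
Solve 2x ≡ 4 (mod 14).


GCD(2, 14) = 2 divides 4
Divide: 1x ≡ 2 (mod 7)
x ≡ 2 (mod 7)


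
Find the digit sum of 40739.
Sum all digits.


4 + 0 + 7 + 3 + 9 = 23


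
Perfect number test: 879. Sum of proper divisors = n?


Proper divisors of 879: 1, 3, 293
Sum = 1 + 3 + 293 = 297

No, 879 is not perfect (297 ≠ 879)


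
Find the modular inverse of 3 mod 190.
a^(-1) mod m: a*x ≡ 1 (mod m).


Use the extended Euclidean algorithm on (190, 3); each row r = 190*s + 3*t:
r=190, s=1, t=0
r=3, s=0, t=1
q=63: r=1, s=1, t=-63   [190*(1) + 3*(-63) = 1]
q=3: r=0, s=-3, t=190   [190*(-3) + 3*(190) = 0]
GCD = 1 with t = -63, so 3*(-63) ≡ 1 (mod 190)
Inverse = -63 mod 190 = 127
Check: 3 * 127 = 381 ≡ 1 (mod 190)

3^(-1) ≡ 127 (mod 190)


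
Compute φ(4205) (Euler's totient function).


4205 = 5 × 29^2
Prime factors: 5, 29
φ(4205) = 4205 × (1-1/5) × (1-1/29)
= 4205 × 4/5 × 28/29 = 3248

φ(4205) = 3248


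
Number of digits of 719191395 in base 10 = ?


719191395 has 9 digits in base 10
floor(log10(719191395)) + 1 = floor(8.8568) + 1 = 9

9 digits (base 10)


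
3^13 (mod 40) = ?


3^1 mod 40 = 3
3^2 mod 40 = 9
3^3 mod 40 = 27
3^4 mod 40 = 1
3^5 mod 40 = 3
3^6 mod 40 = 9
3^7 mod 40 = 27
3^8 mod 40 = 1
3^9 mod 40 = 3
3^10 mod 40 = 9
3^11 mod 40 = 27
3^12 mod 40 = 1
3^13 mod 40 = 3


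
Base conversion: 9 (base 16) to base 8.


9 (base 16) = 9 (decimal)
9 (decimal) = 11 (base 8)


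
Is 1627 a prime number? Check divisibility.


Check divisors up to sqrt(1627) = 40.3361
No divisors found.
1627 is prime.

Yes, 1627 is prime


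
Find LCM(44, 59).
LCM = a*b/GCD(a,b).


GCD(44, 59) = 1
LCM = 44*59/1 = 2596/1 = 2596

LCM = 2596


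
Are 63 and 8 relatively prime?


Euclidean algorithm:
63 = 7 * 8 + 7
8 = 1 * 7 + 1
7 = 7 * 1 + 0
GCD(63, 8) = 1

Yes, coprime (GCD = 1)


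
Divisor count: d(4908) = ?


4908 = 2^2 × 3^1 × 409^1
d(4908) = (2+1) × (1+1) × (1+1) = 12

12 divisors


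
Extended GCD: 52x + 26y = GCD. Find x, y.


Tabular extended Euclidean (each row: r = 52*s + 26*t):
r=52, s=1, t=0
r=26, s=0, t=1
q=2: r=0, s=1, t=-2   [52*(1) + 26*(-2) = 0]
GCD = 26; from the row with r=26: x=0, y=1
Check: 52*(0) + 26*(1) = 0 + 26 = 26

GCD = 26, x = 0, y = 1


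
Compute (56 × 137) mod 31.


56 × 137 = 7672
7672 mod 31 = 15


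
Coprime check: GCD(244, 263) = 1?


Euclidean algorithm:
263 = 1 * 244 + 19
244 = 12 * 19 + 16
19 = 1 * 16 + 3
16 = 5 * 3 + 1
3 = 3 * 1 + 0
GCD(244, 263) = 1

Yes, coprime (GCD = 1)


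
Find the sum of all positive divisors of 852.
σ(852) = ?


Divisors of 852: 1, 2, 3, 4, 6, 12, 71, 142, 213, 284, 426, 852
Sum = 1 + 2 + 3 + 4 + 6 + 12 + 71 + 142 + 213 + 284 + 426 + 852 = 2016

σ(852) = 2016


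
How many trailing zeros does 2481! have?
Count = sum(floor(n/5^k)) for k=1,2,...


floor(2481/5) = 496
floor(2481/25) = 99
floor(2481/125) = 19
floor(2481/625) = 3
Total = 617

617 trailing zeros


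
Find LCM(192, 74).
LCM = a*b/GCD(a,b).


GCD(192, 74) = 2
LCM = 192*74/2 = 14208/2 = 7104

LCM = 7104


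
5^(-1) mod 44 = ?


Use the extended Euclidean algorithm on (44, 5); each row r = 44*s + 5*t:
r=44, s=1, t=0
r=5, s=0, t=1
q=8: r=4, s=1, t=-8   [44*(1) + 5*(-8) = 4]
q=1: r=1, s=-1, t=9   [44*(-1) + 5*(9) = 1]
q=4: r=0, s=5, t=-44   [44*(5) + 5*(-44) = 0]
GCD = 1 with t = 9, so 5*(9) ≡ 1 (mod 44)
Inverse = 9 mod 44 = 9
Check: 5 * 9 = 45 ≡ 1 (mod 44)

5^(-1) ≡ 9 (mod 44)


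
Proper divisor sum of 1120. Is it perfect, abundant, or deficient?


Proper divisors: 1, 2, 4, 5, 7, 8, 10, 14, 16, 20, 28, 32, 35, 40, 56, 70, 80, 112, 140, 160, 224, 280, 560
Sum = 1 + 2 + 4 + 5 + 7 + 8 + 10 + 14 + 16 + 20 + 28 + 32 + 35 + 40 + 56 + 70 + 80 + 112 + 140 + 160 + 224 + 280 + 560 = 1904
1904 > 1120 → abundant

s(1120) = 1904 (abundant)


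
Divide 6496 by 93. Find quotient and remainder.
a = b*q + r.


6496 = 93 * 69 + 79
Check: 6417 + 79 = 6496

q = 69, r = 79


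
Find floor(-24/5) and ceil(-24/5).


-24/5 = -4.8000
floor = -5
ceil = -4

floor = -5, ceil = -4


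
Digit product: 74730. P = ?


7 × 4 × 7 × 3 × 0 = 0


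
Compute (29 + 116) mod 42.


29 + 116 = 145
145 mod 42 = 19


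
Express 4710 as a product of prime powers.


4710 / 2 = 2355
2355 / 3 = 785
785 / 5 = 157
157 / 157 = 1
4710 = 2 × 3 × 5 × 157


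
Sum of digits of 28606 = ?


2 + 8 + 6 + 0 + 6 = 22


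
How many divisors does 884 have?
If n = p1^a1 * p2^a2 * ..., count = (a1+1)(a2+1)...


884 = 2^2 × 13^1 × 17^1
d(884) = (2+1) × (1+1) × (1+1) = 12

12 divisors


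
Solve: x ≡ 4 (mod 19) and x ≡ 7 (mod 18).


M = 19*18 = 342
M1 = M/19 = 18, M2 = M/18 = 19
M1^(-1) mod 19 = 18, M2^(-1) mod 18 = 1
x = 4*18*18 + 7*19*1 = 1429
1429 mod 342 = 61
Check: 61 mod 19 = 4 ✓, 61 mod 18 = 7 ✓

x ≡ 61 (mod 342)


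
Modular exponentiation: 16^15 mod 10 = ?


16^1 mod 10 = 6
16^2 mod 10 = 6
16^3 mod 10 = 6
16^4 mod 10 = 6
16^5 mod 10 = 6
16^6 mod 10 = 6
16^7 mod 10 = 6
16^8 mod 10 = 6
16^9 mod 10 = 6
16^10 mod 10 = 6
16^11 mod 10 = 6
16^12 mod 10 = 6
16^13 mod 10 = 6
16^14 mod 10 = 6
16^15 mod 10 = 6


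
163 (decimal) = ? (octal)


163 (base 10) = 163 (decimal)
163 (decimal) = 243 (base 8)


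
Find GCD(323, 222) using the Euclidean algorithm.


323 = 1 * 222 + 101
222 = 2 * 101 + 20
101 = 5 * 20 + 1
20 = 20 * 1 + 0
GCD = 1


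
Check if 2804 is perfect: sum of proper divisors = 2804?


Proper divisors of 2804: 1, 2, 4, 701, 1402
Sum = 1 + 2 + 4 + 701 + 1402 = 2110

No, 2804 is not perfect (2110 ≠ 2804)


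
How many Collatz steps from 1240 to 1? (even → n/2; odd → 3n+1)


1240 → 620 → 310 → 155 → 466 → 233 → 700 → 350 → 175 → 526 → 263 → 790 → 395 → 1186 → 593 → 1780 → 890 → 445 → 1336 → 668 → 334 → 167 → 502 → 251 → 754 → 377 → 1132 → 566 → 283 → 850 → 425 → 1276 → 638 → 319 → 958 → 479 → 1438 → 719 → 2158 → 1079 → 3238 → 1619 → 4858 → 2429 → 7288 → 3644 → 1822 → 911 → 2734 → 1367 → 4102 → 2051 → 6154 → 3077 → 9232 → 4616 → 2308 → 1154 → 577 → 1732 → 866 → 433 → 1300 → 650 → 325 → 976 → 488 → 244 → 122 → 61 → 184 → 92 → 46 → 23 → 70 → 35 → 106 → 53 → 160 → 80 → 40 → 20 → 10 → 5 → 16 → 8 → 4 → 2 → 1
Total steps = 88

88 steps


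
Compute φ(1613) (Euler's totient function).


1613 = 1613
Prime factors: 1613
φ(1613) = 1613 × (1-1/1613)
= 1613 × 1612/1613 = 1612

φ(1613) = 1612


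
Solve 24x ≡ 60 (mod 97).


GCD(24, 97) = 1, unique solution
a^(-1) mod 97 = 93
x = 93 * 60 mod 97 = 51

x ≡ 51 (mod 97)


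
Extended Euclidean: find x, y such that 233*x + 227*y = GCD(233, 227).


Tabular extended Euclidean (each row: r = 233*s + 227*t):
r=233, s=1, t=0
r=227, s=0, t=1
q=1: r=6, s=1, t=-1   [233*(1) + 227*(-1) = 6]
q=37: r=5, s=-37, t=38   [233*(-37) + 227*(38) = 5]
q=1: r=1, s=38, t=-39   [233*(38) + 227*(-39) = 1]
q=5: r=0, s=-227, t=233   [233*(-227) + 227*(233) = 0]
GCD = 1; from the row with r=1: x=38, y=-39
Check: 233*(38) + 227*(-39) = 8854 - 8853 = 1

GCD = 1, x = 38, y = -39


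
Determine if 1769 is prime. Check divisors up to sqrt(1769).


1769 / 29 = 61 (exact division)
1769 is NOT prime.

No, 1769 is not prime


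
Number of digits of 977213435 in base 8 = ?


977213435 in base 8 = 7217613773
Number of digits = 10

10 digits (base 8)


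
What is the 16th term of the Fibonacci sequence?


Sequence: 1, 1, 2, 3, 5, 8, 13, 21, 34, 55, 89, 144, 233, 377, 610, 987
F(16) = 987


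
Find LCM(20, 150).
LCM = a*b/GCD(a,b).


GCD(20, 150) = 10
LCM = 20*150/10 = 3000/10 = 300

LCM = 300


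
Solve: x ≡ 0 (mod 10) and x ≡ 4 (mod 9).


M = 10*9 = 90
M1 = M/10 = 9, M2 = M/9 = 10
M1^(-1) mod 10 = 9, M2^(-1) mod 9 = 1
x = 0*9*9 + 4*10*1 = 40
40 mod 90 = 40
Check: 40 mod 10 = 0 ✓, 40 mod 9 = 4 ✓

x ≡ 40 (mod 90)


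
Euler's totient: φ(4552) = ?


4552 = 2^3 × 569
Prime factors: 2, 569
φ(4552) = 4552 × (1-1/2) × (1-1/569)
= 4552 × 1/2 × 568/569 = 2272

φ(4552) = 2272


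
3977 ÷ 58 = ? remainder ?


3977 = 58 * 68 + 33
Check: 3944 + 33 = 3977

q = 68, r = 33


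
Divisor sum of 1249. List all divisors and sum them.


Divisors of 1249: 1, 1249
Sum = 1 + 1249 = 1250

σ(1249) = 1250


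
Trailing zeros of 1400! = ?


floor(1400/5) = 280
floor(1400/25) = 56
floor(1400/125) = 11
floor(1400/625) = 2
Total = 349

349 trailing zeros


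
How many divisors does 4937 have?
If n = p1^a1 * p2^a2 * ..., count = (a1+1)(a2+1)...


4937 = 4937^1
d(4937) = (1+1) = 2

2 divisors


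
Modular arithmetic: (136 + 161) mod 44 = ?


136 + 161 = 297
297 mod 44 = 33


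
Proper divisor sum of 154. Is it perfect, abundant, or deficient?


Proper divisors: 1, 2, 7, 11, 14, 22, 77
Sum = 1 + 2 + 7 + 11 + 14 + 22 + 77 = 134
134 < 154 → deficient

s(154) = 134 (deficient)


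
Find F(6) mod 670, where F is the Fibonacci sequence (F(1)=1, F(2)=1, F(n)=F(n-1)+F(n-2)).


F(k) mod 670 for k=1..6:
1, 1, 2, 3, 5, 8
F(6) mod 670 = 8


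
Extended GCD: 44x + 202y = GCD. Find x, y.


Tabular extended Euclidean (each row: r = 44*s + 202*t):
r=44, s=1, t=0
r=202, s=0, t=1
q=0: r=44, s=1, t=0   [44*(1) + 202*(0) = 44]
q=4: r=26, s=-4, t=1   [44*(-4) + 202*(1) = 26]
q=1: r=18, s=5, t=-1   [44*(5) + 202*(-1) = 18]
q=1: r=8, s=-9, t=2   [44*(-9) + 202*(2) = 8]
q=2: r=2, s=23, t=-5   [44*(23) + 202*(-5) = 2]
q=4: r=0, s=-101, t=22   [44*(-101) + 202*(22) = 0]
GCD = 2; from the row with r=2: x=23, y=-5
Check: 44*(23) + 202*(-5) = 1012 - 1010 = 2

GCD = 2, x = 23, y = -5


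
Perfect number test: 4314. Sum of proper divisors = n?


Proper divisors of 4314: 1, 2, 3, 6, 719, 1438, 2157
Sum = 1 + 2 + 3 + 6 + 719 + 1438 + 2157 = 4326

No, 4314 is not perfect (4326 ≠ 4314)


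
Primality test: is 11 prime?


Check divisors up to sqrt(11) = 3.3166
No divisors found.
11 is prime.

Yes, 11 is prime


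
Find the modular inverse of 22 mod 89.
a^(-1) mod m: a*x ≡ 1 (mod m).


Use the extended Euclidean algorithm on (89, 22); each row r = 89*s + 22*t:
r=89, s=1, t=0
r=22, s=0, t=1
q=4: r=1, s=1, t=-4   [89*(1) + 22*(-4) = 1]
q=22: r=0, s=-22, t=89   [89*(-22) + 22*(89) = 0]
GCD = 1 with t = -4, so 22*(-4) ≡ 1 (mod 89)
Inverse = -4 mod 89 = 85
Check: 22 * 85 = 1870 ≡ 1 (mod 89)

22^(-1) ≡ 85 (mod 89)


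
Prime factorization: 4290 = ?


4290 / 2 = 2145
2145 / 3 = 715
715 / 5 = 143
143 / 11 = 13
13 / 13 = 1
4290 = 2 × 3 × 5 × 11 × 13


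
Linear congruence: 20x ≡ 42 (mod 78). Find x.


GCD(20, 78) = 2 divides 42
Divide: 10x ≡ 21 (mod 39)
x ≡ 6 (mod 39)


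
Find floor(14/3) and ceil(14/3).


14/3 = 4.6667
floor = 4
ceil = 5

floor = 4, ceil = 5


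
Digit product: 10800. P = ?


1 × 0 × 8 × 0 × 0 = 0


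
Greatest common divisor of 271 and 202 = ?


271 = 1 * 202 + 69
202 = 2 * 69 + 64
69 = 1 * 64 + 5
64 = 12 * 5 + 4
5 = 1 * 4 + 1
4 = 4 * 1 + 0
GCD = 1


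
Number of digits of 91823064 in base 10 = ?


91823064 has 8 digits in base 10
floor(log10(91823064)) + 1 = floor(7.9630) + 1 = 8

8 digits (base 10)


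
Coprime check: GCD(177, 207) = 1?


Euclidean algorithm:
207 = 1 * 177 + 30
177 = 5 * 30 + 27
30 = 1 * 27 + 3
27 = 9 * 3 + 0
GCD(177, 207) = 3

No, not coprime (GCD = 3)


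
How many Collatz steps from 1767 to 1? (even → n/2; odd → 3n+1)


1767 → 5302 → 2651 → 7954 → 3977 → 11932 → 5966 → 2983 → 8950 → 4475 → 13426 → 6713 → 20140 → 10070 → 5035 → 15106 → 7553 → 22660 → 11330 → 5665 → 16996 → 8498 → 4249 → 12748 → 6374 → 3187 → 9562 → 4781 → 14344 → 7172 → 3586 → 1793 → 5380 → 2690 → 1345 → 4036 → 2018 → 1009 → 3028 → 1514 → 757 → 2272 → 1136 → 568 → 284 → 142 → 71 → 214 → 107 → 322 → 161 → 484 → 242 → 121 → 364 → 182 → 91 → 274 → 137 → 412 → 206 → 103 → 310 → 155 → 466 → 233 → 700 → 350 → 175 → 526 → 263 → 790 → 395 → 1186 → 593 → 1780 → 890 → 445 → 1336 → 668 → 334 → 167 → 502 → 251 → 754 → 377 → 1132 → 566 → 283 → 850 → 425 → 1276 → 638 → 319 → 958 → 479 → 1438 → 719 → 2158 → 1079 → 3238 → 1619 → 4858 → 2429 → 7288 → 3644 → 1822 → 911 → 2734 → 1367 → 4102 → 2051 → 6154 → 3077 → 9232 → 4616 → 2308 → 1154 → 577 → 1732 → 866 → 433 → 1300 → 650 → 325 → 976 → 488 → 244 → 122 → 61 → 184 → 92 → 46 → 23 → 70 → 35 → 106 → 53 → 160 → 80 → 40 → 20 → 10 → 5 → 16 → 8 → 4 → 2 → 1
Total steps = 148

148 steps


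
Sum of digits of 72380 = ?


7 + 2 + 3 + 8 + 0 = 20


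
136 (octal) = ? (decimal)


136 (base 8) = 94 (decimal)
94 (decimal) = 94 (base 10)


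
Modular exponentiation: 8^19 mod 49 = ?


8^1 mod 49 = 8
8^2 mod 49 = 15
8^3 mod 49 = 22
8^4 mod 49 = 29
8^5 mod 49 = 36
8^6 mod 49 = 43
8^7 mod 49 = 1
8^8 mod 49 = 8
8^9 mod 49 = 15
8^10 mod 49 = 22
8^11 mod 49 = 29
8^12 mod 49 = 36
8^13 mod 49 = 43
8^14 mod 49 = 1
8^15 mod 49 = 8
8^16 mod 49 = 15
8^17 mod 49 = 22
8^18 mod 49 = 29
8^19 mod 49 = 36


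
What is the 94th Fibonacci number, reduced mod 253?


F(k) mod 253 for k=1..94:
1, 1, 2, 3, 5, 8, 13, 21, 34, 55, 89, 144, 233, 124, 104, 228, 79, 54, 133, 187, 67, 1, 68, 69, 137, 206, 90, 43, 133, 176, 56, 232, 35, 14, 49, 63, 112, 175, 34, 209, 243, 199, 189, 135, 71, 206, 24, 230, 1, 231, 232, 210, 189, 146, 82, 228, 57, 32, 89, 121, 210, 78, 35, 113, 148, 8, 156, 164, 67, 231, 45, 23, 68, 91, 159, 250, 156, 153, 56, 209, 12, 221, 233, 201, 181, 129, 57, 186, 243, 176, 166, 89, 2, 91
F(94) mod 253 = 91


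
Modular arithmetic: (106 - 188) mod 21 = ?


106 - 188 = -82
-82 mod 21 = 2


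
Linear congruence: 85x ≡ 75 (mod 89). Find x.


GCD(85, 89) = 1, unique solution
a^(-1) mod 89 = 22
x = 22 * 75 mod 89 = 48

x ≡ 48 (mod 89)


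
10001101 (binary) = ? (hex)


10001101 (base 2) = 141 (decimal)
141 (decimal) = 8D (base 16)


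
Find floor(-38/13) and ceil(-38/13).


-38/13 = -2.9231
floor = -3
ceil = -2

floor = -3, ceil = -2


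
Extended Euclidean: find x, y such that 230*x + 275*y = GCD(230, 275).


Tabular extended Euclidean (each row: r = 230*s + 275*t):
r=230, s=1, t=0
r=275, s=0, t=1
q=0: r=230, s=1, t=0   [230*(1) + 275*(0) = 230]
q=1: r=45, s=-1, t=1   [230*(-1) + 275*(1) = 45]
q=5: r=5, s=6, t=-5   [230*(6) + 275*(-5) = 5]
q=9: r=0, s=-55, t=46   [230*(-55) + 275*(46) = 0]
GCD = 5; from the row with r=5: x=6, y=-5
Check: 230*(6) + 275*(-5) = 1380 - 1375 = 5

GCD = 5, x = 6, y = -5


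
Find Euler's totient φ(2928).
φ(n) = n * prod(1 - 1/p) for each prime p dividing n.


2928 = 2^4 × 3 × 61
Prime factors: 2, 3, 61
φ(2928) = 2928 × (1-1/2) × (1-1/3) × (1-1/61)
= 2928 × 1/2 × 2/3 × 60/61 = 960

φ(2928) = 960


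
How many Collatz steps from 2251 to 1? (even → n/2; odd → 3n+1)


2251 → 6754 → 3377 → 10132 → 5066 → 2533 → 7600 → 3800 → 1900 → 950 → 475 → 1426 → 713 → 2140 → 1070 → 535 → 1606 → 803 → 2410 → 1205 → 3616 → 1808 → 904 → 452 → 226 → 113 → 340 → 170 → 85 → 256 → 128 → 64 → 32 → 16 → 8 → 4 → 2 → 1
Total steps = 37

37 steps


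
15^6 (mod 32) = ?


15^1 mod 32 = 15
15^2 mod 32 = 1
15^3 mod 32 = 15
15^4 mod 32 = 1
15^5 mod 32 = 15
15^6 mod 32 = 1


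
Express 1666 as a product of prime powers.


1666 / 2 = 833
833 / 7 = 119
119 / 7 = 17
17 / 17 = 1
1666 = 2 × 7^2 × 17


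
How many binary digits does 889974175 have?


889974175 in base 2 = 110101000010111110110110011111
Number of digits = 30

30 digits (base 2)


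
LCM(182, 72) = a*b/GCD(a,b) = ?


GCD(182, 72) = 2
LCM = 182*72/2 = 13104/2 = 6552

LCM = 6552


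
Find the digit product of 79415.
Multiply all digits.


7 × 9 × 4 × 1 × 5 = 1260


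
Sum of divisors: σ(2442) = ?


Divisors of 2442: 1, 2, 3, 6, 11, 22, 33, 37, 66, 74, 111, 222, 407, 814, 1221, 2442
Sum = 1 + 2 + 3 + 6 + 11 + 22 + 33 + 37 + 66 + 74 + 111 + 222 + 407 + 814 + 1221 + 2442 = 5472

σ(2442) = 5472


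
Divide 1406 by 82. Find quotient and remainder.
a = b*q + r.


1406 = 82 * 17 + 12
Check: 1394 + 12 = 1406

q = 17, r = 12


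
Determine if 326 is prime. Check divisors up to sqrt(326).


326 / 2 = 163 (exact division)
326 is NOT prime.

No, 326 is not prime


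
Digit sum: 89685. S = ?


8 + 9 + 6 + 8 + 5 = 36


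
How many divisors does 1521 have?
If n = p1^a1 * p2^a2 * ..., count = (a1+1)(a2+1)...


1521 = 3^2 × 13^2
d(1521) = (2+1) × (2+1) = 9

9 divisors


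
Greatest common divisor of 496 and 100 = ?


496 = 4 * 100 + 96
100 = 1 * 96 + 4
96 = 24 * 4 + 0
GCD = 4


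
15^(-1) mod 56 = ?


Use the extended Euclidean algorithm on (56, 15); each row r = 56*s + 15*t:
r=56, s=1, t=0
r=15, s=0, t=1
q=3: r=11, s=1, t=-3   [56*(1) + 15*(-3) = 11]
q=1: r=4, s=-1, t=4   [56*(-1) + 15*(4) = 4]
q=2: r=3, s=3, t=-11   [56*(3) + 15*(-11) = 3]
q=1: r=1, s=-4, t=15   [56*(-4) + 15*(15) = 1]
q=3: r=0, s=15, t=-56   [56*(15) + 15*(-56) = 0]
GCD = 1 with t = 15, so 15*(15) ≡ 1 (mod 56)
Inverse = 15 mod 56 = 15
Check: 15 * 15 = 225 ≡ 1 (mod 56)

15^(-1) ≡ 15 (mod 56)


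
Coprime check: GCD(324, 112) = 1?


Euclidean algorithm:
324 = 2 * 112 + 100
112 = 1 * 100 + 12
100 = 8 * 12 + 4
12 = 3 * 4 + 0
GCD(324, 112) = 4

No, not coprime (GCD = 4)


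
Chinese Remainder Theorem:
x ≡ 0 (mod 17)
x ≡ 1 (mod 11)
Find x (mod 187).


M = 17*11 = 187
M1 = M/17 = 11, M2 = M/11 = 17
M1^(-1) mod 17 = 14, M2^(-1) mod 11 = 2
x = 0*11*14 + 1*17*2 = 34
34 mod 187 = 34
Check: 34 mod 17 = 0 ✓, 34 mod 11 = 1 ✓

x ≡ 34 (mod 187)


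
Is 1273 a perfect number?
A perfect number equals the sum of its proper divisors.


Proper divisors of 1273: 1, 19, 67
Sum = 1 + 19 + 67 = 87

No, 1273 is not perfect (87 ≠ 1273)


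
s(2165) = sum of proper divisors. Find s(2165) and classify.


Proper divisors: 1, 5, 433
Sum = 1 + 5 + 433 = 439
439 < 2165 → deficient

s(2165) = 439 (deficient)


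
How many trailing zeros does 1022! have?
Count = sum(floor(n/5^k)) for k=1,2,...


floor(1022/5) = 204
floor(1022/25) = 40
floor(1022/125) = 8
floor(1022/625) = 1
Total = 253

253 trailing zeros


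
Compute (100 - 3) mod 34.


100 - 3 = 97
97 mod 34 = 29


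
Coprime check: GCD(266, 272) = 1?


Euclidean algorithm:
272 = 1 * 266 + 6
266 = 44 * 6 + 2
6 = 3 * 2 + 0
GCD(266, 272) = 2

No, not coprime (GCD = 2)


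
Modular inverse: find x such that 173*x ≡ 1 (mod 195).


Use the extended Euclidean algorithm on (195, 173); each row r = 195*s + 173*t:
r=195, s=1, t=0
r=173, s=0, t=1
q=1: r=22, s=1, t=-1   [195*(1) + 173*(-1) = 22]
q=7: r=19, s=-7, t=8   [195*(-7) + 173*(8) = 19]
q=1: r=3, s=8, t=-9   [195*(8) + 173*(-9) = 3]
q=6: r=1, s=-55, t=62   [195*(-55) + 173*(62) = 1]
q=3: r=0, s=173, t=-195   [195*(173) + 173*(-195) = 0]
GCD = 1 with t = 62, so 173*(62) ≡ 1 (mod 195)
Inverse = 62 mod 195 = 62
Check: 173 * 62 = 10726 ≡ 1 (mod 195)

173^(-1) ≡ 62 (mod 195)


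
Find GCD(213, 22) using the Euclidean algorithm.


213 = 9 * 22 + 15
22 = 1 * 15 + 7
15 = 2 * 7 + 1
7 = 7 * 1 + 0
GCD = 1


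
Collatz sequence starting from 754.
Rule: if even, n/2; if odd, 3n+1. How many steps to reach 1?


754 → 377 → 1132 → 566 → 283 → 850 → 425 → 1276 → 638 → 319 → 958 → 479 → 1438 → 719 → 2158 → 1079 → 3238 → 1619 → 4858 → 2429 → 7288 → 3644 → 1822 → 911 → 2734 → 1367 → 4102 → 2051 → 6154 → 3077 → 9232 → 4616 → 2308 → 1154 → 577 → 1732 → 866 → 433 → 1300 → 650 → 325 → 976 → 488 → 244 → 122 → 61 → 184 → 92 → 46 → 23 → 70 → 35 → 106 → 53 → 160 → 80 → 40 → 20 → 10 → 5 → 16 → 8 → 4 → 2 → 1
Total steps = 64

64 steps


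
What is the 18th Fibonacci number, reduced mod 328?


F(k) mod 328 for k=1..18:
1, 1, 2, 3, 5, 8, 13, 21, 34, 55, 89, 144, 233, 49, 282, 3, 285, 288
F(18) mod 328 = 288


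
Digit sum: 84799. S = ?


8 + 4 + 7 + 9 + 9 = 37


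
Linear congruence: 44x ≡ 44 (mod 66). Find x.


GCD(44, 66) = 22 divides 44
Divide: 2x ≡ 2 (mod 3)
x ≡ 1 (mod 3)


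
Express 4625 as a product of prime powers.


4625 / 5 = 925
925 / 5 = 185
185 / 5 = 37
37 / 37 = 1
4625 = 5^3 × 37


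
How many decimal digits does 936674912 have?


936674912 has 9 digits in base 10
floor(log10(936674912)) + 1 = floor(8.9716) + 1 = 9

9 digits (base 10)


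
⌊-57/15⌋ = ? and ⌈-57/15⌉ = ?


-57/15 = -3.8000
floor = -4
ceil = -3

floor = -4, ceil = -3


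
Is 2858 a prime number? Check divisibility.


2858 / 2 = 1429 (exact division)
2858 is NOT prime.

No, 2858 is not prime


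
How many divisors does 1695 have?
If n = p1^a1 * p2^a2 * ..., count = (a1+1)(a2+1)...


1695 = 3^1 × 5^1 × 113^1
d(1695) = (1+1) × (1+1) × (1+1) = 8

8 divisors


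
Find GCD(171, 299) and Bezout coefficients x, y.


Tabular extended Euclidean (each row: r = 171*s + 299*t):
r=171, s=1, t=0
r=299, s=0, t=1
q=0: r=171, s=1, t=0   [171*(1) + 299*(0) = 171]
q=1: r=128, s=-1, t=1   [171*(-1) + 299*(1) = 128]
q=1: r=43, s=2, t=-1   [171*(2) + 299*(-1) = 43]
q=2: r=42, s=-5, t=3   [171*(-5) + 299*(3) = 42]
q=1: r=1, s=7, t=-4   [171*(7) + 299*(-4) = 1]
q=42: r=0, s=-299, t=171   [171*(-299) + 299*(171) = 0]
GCD = 1; from the row with r=1: x=7, y=-4
Check: 171*(7) + 299*(-4) = 1197 - 1196 = 1

GCD = 1, x = 7, y = -4


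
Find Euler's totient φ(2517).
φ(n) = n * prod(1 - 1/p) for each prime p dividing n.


2517 = 3 × 839
Prime factors: 3, 839
φ(2517) = 2517 × (1-1/3) × (1-1/839)
= 2517 × 2/3 × 838/839 = 1676

φ(2517) = 1676


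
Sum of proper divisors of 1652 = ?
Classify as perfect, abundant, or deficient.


Proper divisors: 1, 2, 4, 7, 14, 28, 59, 118, 236, 413, 826
Sum = 1 + 2 + 4 + 7 + 14 + 28 + 59 + 118 + 236 + 413 + 826 = 1708
1708 > 1652 → abundant

s(1652) = 1708 (abundant)


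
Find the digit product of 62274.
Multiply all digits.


6 × 2 × 2 × 7 × 4 = 672


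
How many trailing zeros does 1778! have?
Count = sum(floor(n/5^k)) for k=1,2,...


floor(1778/5) = 355
floor(1778/25) = 71
floor(1778/125) = 14
floor(1778/625) = 2
Total = 442

442 trailing zeros


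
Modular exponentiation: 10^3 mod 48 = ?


10^1 mod 48 = 10
10^2 mod 48 = 4
10^3 mod 48 = 40


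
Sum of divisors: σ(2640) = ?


Divisors of 2640: 1, 2, 3, 4, 5, 6, 8, 10, 11, 12, 15, 16, 20, 22, 24, 30, 33, 40, 44, 48, 55, 60, 66, 80, 88, 110, 120, 132, 165, 176, 220, 240, 264, 330, 440, 528, 660, 880, 1320, 2640
Sum = 1 + 2 + 3 + 4 + 5 + 6 + 8 + 10 + 11 + 12 + 15 + 16 + 20 + 22 + 24 + 30 + 33 + 40 + 44 + 48 + 55 + 60 + 66 + 80 + 88 + 110 + 120 + 132 + 165 + 176 + 220 + 240 + 264 + 330 + 440 + 528 + 660 + 880 + 1320 + 2640 = 8928

σ(2640) = 8928


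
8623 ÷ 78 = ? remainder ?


8623 = 78 * 110 + 43
Check: 8580 + 43 = 8623

q = 110, r = 43


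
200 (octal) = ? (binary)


200 (base 8) = 128 (decimal)
128 (decimal) = 10000000 (base 2)


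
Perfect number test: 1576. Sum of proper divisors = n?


Proper divisors of 1576: 1, 2, 4, 8, 197, 394, 788
Sum = 1 + 2 + 4 + 8 + 197 + 394 + 788 = 1394

No, 1576 is not perfect (1394 ≠ 1576)


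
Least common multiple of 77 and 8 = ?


GCD(77, 8) = 1
LCM = 77*8/1 = 616/1 = 616

LCM = 616


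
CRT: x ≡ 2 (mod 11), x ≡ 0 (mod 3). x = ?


M = 11*3 = 33
M1 = M/11 = 3, M2 = M/3 = 11
M1^(-1) mod 11 = 4, M2^(-1) mod 3 = 2
x = 2*3*4 + 0*11*2 = 24
24 mod 33 = 24
Check: 24 mod 11 = 2 ✓, 24 mod 3 = 0 ✓

x ≡ 24 (mod 33)


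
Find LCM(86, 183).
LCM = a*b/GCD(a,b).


GCD(86, 183) = 1
LCM = 86*183/1 = 15738/1 = 15738

LCM = 15738


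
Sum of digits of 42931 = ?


4 + 2 + 9 + 3 + 1 = 19


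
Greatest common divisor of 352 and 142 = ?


352 = 2 * 142 + 68
142 = 2 * 68 + 6
68 = 11 * 6 + 2
6 = 3 * 2 + 0
GCD = 2


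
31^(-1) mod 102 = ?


Use the extended Euclidean algorithm on (102, 31); each row r = 102*s + 31*t:
r=102, s=1, t=0
r=31, s=0, t=1
q=3: r=9, s=1, t=-3   [102*(1) + 31*(-3) = 9]
q=3: r=4, s=-3, t=10   [102*(-3) + 31*(10) = 4]
q=2: r=1, s=7, t=-23   [102*(7) + 31*(-23) = 1]
q=4: r=0, s=-31, t=102   [102*(-31) + 31*(102) = 0]
GCD = 1 with t = -23, so 31*(-23) ≡ 1 (mod 102)
Inverse = -23 mod 102 = 79
Check: 31 * 79 = 2449 ≡ 1 (mod 102)

31^(-1) ≡ 79 (mod 102)


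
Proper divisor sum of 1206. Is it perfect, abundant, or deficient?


Proper divisors: 1, 2, 3, 6, 9, 18, 67, 134, 201, 402, 603
Sum = 1 + 2 + 3 + 6 + 9 + 18 + 67 + 134 + 201 + 402 + 603 = 1446
1446 > 1206 → abundant

s(1206) = 1446 (abundant)


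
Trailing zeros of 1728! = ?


floor(1728/5) = 345
floor(1728/25) = 69
floor(1728/125) = 13
floor(1728/625) = 2
Total = 429

429 trailing zeros


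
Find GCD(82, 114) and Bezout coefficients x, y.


Tabular extended Euclidean (each row: r = 82*s + 114*t):
r=82, s=1, t=0
r=114, s=0, t=1
q=0: r=82, s=1, t=0   [82*(1) + 114*(0) = 82]
q=1: r=32, s=-1, t=1   [82*(-1) + 114*(1) = 32]
q=2: r=18, s=3, t=-2   [82*(3) + 114*(-2) = 18]
q=1: r=14, s=-4, t=3   [82*(-4) + 114*(3) = 14]
q=1: r=4, s=7, t=-5   [82*(7) + 114*(-5) = 4]
q=3: r=2, s=-25, t=18   [82*(-25) + 114*(18) = 2]
q=2: r=0, s=57, t=-41   [82*(57) + 114*(-41) = 0]
GCD = 2; from the row with r=2: x=-25, y=18
Check: 82*(-25) + 114*(18) = -2050 + 2052 = 2

GCD = 2, x = -25, y = 18


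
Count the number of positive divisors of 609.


609 = 3^1 × 7^1 × 29^1
d(609) = (1+1) × (1+1) × (1+1) = 8

8 divisors


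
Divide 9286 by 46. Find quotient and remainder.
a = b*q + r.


9286 = 46 * 201 + 40
Check: 9246 + 40 = 9286

q = 201, r = 40


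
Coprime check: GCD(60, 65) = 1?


Euclidean algorithm:
65 = 1 * 60 + 5
60 = 12 * 5 + 0
GCD(60, 65) = 5

No, not coprime (GCD = 5)


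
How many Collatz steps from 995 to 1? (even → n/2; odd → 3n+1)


995 → 2986 → 1493 → 4480 → 2240 → 1120 → 560 → 280 → 140 → 70 → 35 → 106 → 53 → 160 → 80 → 40 → 20 → 10 → 5 → 16 → 8 → 4 → 2 → 1
Total steps = 23

23 steps


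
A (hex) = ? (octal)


A (base 16) = 10 (decimal)
10 (decimal) = 12 (base 8)


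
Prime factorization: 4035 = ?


4035 / 3 = 1345
1345 / 5 = 269
269 / 269 = 1
4035 = 3 × 5 × 269


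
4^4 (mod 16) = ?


4^1 mod 16 = 4
4^2 mod 16 = 0
4^3 mod 16 = 0
4^4 mod 16 = 0


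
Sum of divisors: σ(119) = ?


Divisors of 119: 1, 7, 17, 119
Sum = 1 + 7 + 17 + 119 = 144

σ(119) = 144


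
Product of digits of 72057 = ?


7 × 2 × 0 × 5 × 7 = 0


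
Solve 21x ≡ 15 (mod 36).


GCD(21, 36) = 3 divides 15
Divide: 7x ≡ 5 (mod 12)
x ≡ 11 (mod 12)


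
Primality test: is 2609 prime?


Check divisors up to sqrt(2609) = 51.0784
No divisors found.
2609 is prime.

Yes, 2609 is prime


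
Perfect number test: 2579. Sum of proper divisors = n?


Proper divisors of 2579: 1
Sum = 1 = 1

No, 2579 is not perfect (1 ≠ 2579)


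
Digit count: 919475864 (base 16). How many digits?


919475864 in base 16 = 36CE1698
Number of digits = 8

8 digits (base 16)


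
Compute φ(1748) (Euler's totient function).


1748 = 2^2 × 19 × 23
Prime factors: 2, 19, 23
φ(1748) = 1748 × (1-1/2) × (1-1/19) × (1-1/23)
= 1748 × 1/2 × 18/19 × 22/23 = 792

φ(1748) = 792


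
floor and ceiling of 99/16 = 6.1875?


99/16 = 6.1875
floor = 6
ceil = 7

floor = 6, ceil = 7


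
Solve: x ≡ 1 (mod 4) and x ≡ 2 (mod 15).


M = 4*15 = 60
M1 = M/4 = 15, M2 = M/15 = 4
M1^(-1) mod 4 = 3, M2^(-1) mod 15 = 4
x = 1*15*3 + 2*4*4 = 77
77 mod 60 = 17
Check: 17 mod 4 = 1 ✓, 17 mod 15 = 2 ✓

x ≡ 17 (mod 60)


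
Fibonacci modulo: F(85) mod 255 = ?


F(k) mod 255 for k=1..85:
1, 1, 2, 3, 5, 8, 13, 21, 34, 55, 89, 144, 233, 122, 100, 222, 67, 34, 101, 135, 236, 116, 97, 213, 55, 13, 68, 81, 149, 230, 124, 99, 223, 67, 35, 102, 137, 239, 121, 105, 226, 76, 47, 123, 170, 38, 208, 246, 199, 190, 134, 69, 203, 17, 220, 237, 202, 184, 131, 60, 191, 251, 187, 183, 115, 43, 158, 201, 104, 50, 154, 204, 103, 52, 155, 207, 107, 59, 166, 225, 136, 106, 242, 93, 80
F(85) mod 255 = 80


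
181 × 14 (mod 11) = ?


181 × 14 = 2534
2534 mod 11 = 4


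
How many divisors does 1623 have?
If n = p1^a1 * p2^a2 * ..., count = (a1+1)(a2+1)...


1623 = 3^1 × 541^1
d(1623) = (1+1) × (1+1) = 4

4 divisors


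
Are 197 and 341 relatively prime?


Euclidean algorithm:
341 = 1 * 197 + 144
197 = 1 * 144 + 53
144 = 2 * 53 + 38
53 = 1 * 38 + 15
38 = 2 * 15 + 8
15 = 1 * 8 + 7
8 = 1 * 7 + 1
7 = 7 * 1 + 0
GCD(197, 341) = 1

Yes, coprime (GCD = 1)


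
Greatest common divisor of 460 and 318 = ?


460 = 1 * 318 + 142
318 = 2 * 142 + 34
142 = 4 * 34 + 6
34 = 5 * 6 + 4
6 = 1 * 4 + 2
4 = 2 * 2 + 0
GCD = 2


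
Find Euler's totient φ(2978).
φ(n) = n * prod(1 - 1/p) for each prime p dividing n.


2978 = 2 × 1489
Prime factors: 2, 1489
φ(2978) = 2978 × (1-1/2) × (1-1/1489)
= 2978 × 1/2 × 1488/1489 = 1488

φ(2978) = 1488


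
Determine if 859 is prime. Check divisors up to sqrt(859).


Check divisors up to sqrt(859) = 29.3087
No divisors found.
859 is prime.

Yes, 859 is prime


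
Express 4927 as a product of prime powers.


4927 / 13 = 379
379 / 379 = 1
4927 = 13 × 379


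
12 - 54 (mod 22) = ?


12 - 54 = -42
-42 mod 22 = 2


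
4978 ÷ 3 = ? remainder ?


4978 = 3 * 1659 + 1
Check: 4977 + 1 = 4978

q = 1659, r = 1


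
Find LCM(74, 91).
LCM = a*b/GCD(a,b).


GCD(74, 91) = 1
LCM = 74*91/1 = 6734/1 = 6734

LCM = 6734


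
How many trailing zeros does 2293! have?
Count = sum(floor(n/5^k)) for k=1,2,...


floor(2293/5) = 458
floor(2293/25) = 91
floor(2293/125) = 18
floor(2293/625) = 3
Total = 570

570 trailing zeros


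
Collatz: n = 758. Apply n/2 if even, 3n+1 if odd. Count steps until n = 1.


758 → 379 → 1138 → 569 → 1708 → 854 → 427 → 1282 → 641 → 1924 → 962 → 481 → 1444 → 722 → 361 → 1084 → 542 → 271 → 814 → 407 → 1222 → 611 → 1834 → 917 → 2752 → 1376 → 688 → 344 → 172 → 86 → 43 → 130 → 65 → 196 → 98 → 49 → 148 → 74 → 37 → 112 → 56 → 28 → 14 → 7 → 22 → 11 → 34 → 17 → 52 → 26 → 13 → 40 → 20 → 10 → 5 → 16 → 8 → 4 → 2 → 1
Total steps = 59

59 steps


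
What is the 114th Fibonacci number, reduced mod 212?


F(k) mod 212 for k=1..114:
1, 1, 2, 3, 5, 8, 13, 21, 34, 55, 89, 144, 21, 165, 186, 139, 113, 40, 153, 193, 134, 115, 37, 152, 189, 129, 106, 23, 129, 152, 69, 9, 78, 87, 165, 40, 205, 33, 26, 59, 85, 144, 17, 161, 178, 127, 93, 8, 101, 109, 210, 107, 105, 0, 105, 105, 210, 103, 101, 204, 93, 85, 178, 51, 17, 68, 85, 153, 26, 179, 205, 172, 165, 125, 78, 203, 69, 60, 129, 189, 106, 83, 189, 60, 37, 97, 134, 19, 153, 172, 113, 73, 186, 47, 21, 68, 89, 157, 34, 191, 13, 204, 5, 209, 2, 211, 1, 0, 1, 1, 2, 3, 5, 8
F(114) mod 212 = 8


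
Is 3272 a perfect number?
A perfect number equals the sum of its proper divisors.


Proper divisors of 3272: 1, 2, 4, 8, 409, 818, 1636
Sum = 1 + 2 + 4 + 8 + 409 + 818 + 1636 = 2878

No, 3272 is not perfect (2878 ≠ 3272)


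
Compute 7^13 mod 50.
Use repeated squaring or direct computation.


7^1 mod 50 = 7
7^2 mod 50 = 49
7^3 mod 50 = 43
7^4 mod 50 = 1
7^5 mod 50 = 7
7^6 mod 50 = 49
7^7 mod 50 = 43
7^8 mod 50 = 1
7^9 mod 50 = 7
7^10 mod 50 = 49
7^11 mod 50 = 43
7^12 mod 50 = 1
7^13 mod 50 = 7


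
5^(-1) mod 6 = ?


Use the extended Euclidean algorithm on (6, 5); each row r = 6*s + 5*t:
r=6, s=1, t=0
r=5, s=0, t=1
q=1: r=1, s=1, t=-1   [6*(1) + 5*(-1) = 1]
q=5: r=0, s=-5, t=6   [6*(-5) + 5*(6) = 0]
GCD = 1 with t = -1, so 5*(-1) ≡ 1 (mod 6)
Inverse = -1 mod 6 = 5
Check: 5 * 5 = 25 ≡ 1 (mod 6)

5^(-1) ≡ 5 (mod 6)


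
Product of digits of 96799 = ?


9 × 6 × 7 × 9 × 9 = 30618


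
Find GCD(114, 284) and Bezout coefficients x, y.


Tabular extended Euclidean (each row: r = 114*s + 284*t):
r=114, s=1, t=0
r=284, s=0, t=1
q=0: r=114, s=1, t=0   [114*(1) + 284*(0) = 114]
q=2: r=56, s=-2, t=1   [114*(-2) + 284*(1) = 56]
q=2: r=2, s=5, t=-2   [114*(5) + 284*(-2) = 2]
q=28: r=0, s=-142, t=57   [114*(-142) + 284*(57) = 0]
GCD = 2; from the row with r=2: x=5, y=-2
Check: 114*(5) + 284*(-2) = 570 - 568 = 2

GCD = 2, x = 5, y = -2


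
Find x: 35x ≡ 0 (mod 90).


GCD(35, 90) = 5 divides 0
Divide: 7x ≡ 0 (mod 18)
x ≡ 0 (mod 18)


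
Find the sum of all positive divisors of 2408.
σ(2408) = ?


Divisors of 2408: 1, 2, 4, 7, 8, 14, 28, 43, 56, 86, 172, 301, 344, 602, 1204, 2408
Sum = 1 + 2 + 4 + 7 + 8 + 14 + 28 + 43 + 56 + 86 + 172 + 301 + 344 + 602 + 1204 + 2408 = 5280

σ(2408) = 5280


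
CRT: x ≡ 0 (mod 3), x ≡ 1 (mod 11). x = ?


M = 3*11 = 33
M1 = M/3 = 11, M2 = M/11 = 3
M1^(-1) mod 3 = 2, M2^(-1) mod 11 = 4
x = 0*11*2 + 1*3*4 = 12
12 mod 33 = 12
Check: 12 mod 3 = 0 ✓, 12 mod 11 = 1 ✓

x ≡ 12 (mod 33)


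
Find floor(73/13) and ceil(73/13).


73/13 = 5.6154
floor = 5
ceil = 6

floor = 5, ceil = 6


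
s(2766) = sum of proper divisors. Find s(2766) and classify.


Proper divisors: 1, 2, 3, 6, 461, 922, 1383
Sum = 1 + 2 + 3 + 6 + 461 + 922 + 1383 = 2778
2778 > 2766 → abundant

s(2766) = 2778 (abundant)


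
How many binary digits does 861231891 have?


861231891 in base 2 = 110011010101010101101100010011
Number of digits = 30

30 digits (base 2)


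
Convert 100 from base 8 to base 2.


100 (base 8) = 64 (decimal)
64 (decimal) = 1000000 (base 2)


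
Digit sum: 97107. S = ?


9 + 7 + 1 + 0 + 7 = 24


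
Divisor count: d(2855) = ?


2855 = 5^1 × 571^1
d(2855) = (1+1) × (1+1) = 4

4 divisors


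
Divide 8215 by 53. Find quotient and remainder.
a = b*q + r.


8215 = 53 * 155 + 0
Check: 8215 + 0 = 8215

q = 155, r = 0


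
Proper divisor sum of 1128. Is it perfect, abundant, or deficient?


Proper divisors: 1, 2, 3, 4, 6, 8, 12, 24, 47, 94, 141, 188, 282, 376, 564
Sum = 1 + 2 + 3 + 4 + 6 + 8 + 12 + 24 + 47 + 94 + 141 + 188 + 282 + 376 + 564 = 1752
1752 > 1128 → abundant

s(1128) = 1752 (abundant)


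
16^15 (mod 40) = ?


16^1 mod 40 = 16
16^2 mod 40 = 16
16^3 mod 40 = 16
16^4 mod 40 = 16
16^5 mod 40 = 16
16^6 mod 40 = 16
16^7 mod 40 = 16
16^8 mod 40 = 16
16^9 mod 40 = 16
16^10 mod 40 = 16
16^11 mod 40 = 16
16^12 mod 40 = 16
16^13 mod 40 = 16
16^14 mod 40 = 16
16^15 mod 40 = 16


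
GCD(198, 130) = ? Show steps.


198 = 1 * 130 + 68
130 = 1 * 68 + 62
68 = 1 * 62 + 6
62 = 10 * 6 + 2
6 = 3 * 2 + 0
GCD = 2


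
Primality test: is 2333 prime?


Check divisors up to sqrt(2333) = 48.3011
No divisors found.
2333 is prime.

Yes, 2333 is prime


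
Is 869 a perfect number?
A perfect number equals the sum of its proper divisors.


Proper divisors of 869: 1, 11, 79
Sum = 1 + 11 + 79 = 91

No, 869 is not perfect (91 ≠ 869)


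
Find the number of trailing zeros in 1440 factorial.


floor(1440/5) = 288
floor(1440/25) = 57
floor(1440/125) = 11
floor(1440/625) = 2
Total = 358

358 trailing zeros
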